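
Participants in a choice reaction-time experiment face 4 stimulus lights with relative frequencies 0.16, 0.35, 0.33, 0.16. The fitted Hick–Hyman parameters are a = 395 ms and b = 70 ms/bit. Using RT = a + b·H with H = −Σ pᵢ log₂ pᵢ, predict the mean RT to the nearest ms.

528 ms

H = 0.16·log₂(1/0.16) + 0.35·log₂(1/0.35) + 0.33·log₂(1/0.33) + 0.16·log₂(1/0.16) = 1.9040 bits.
RT = 395 + 70 × 1.9040 = 528.28 ms.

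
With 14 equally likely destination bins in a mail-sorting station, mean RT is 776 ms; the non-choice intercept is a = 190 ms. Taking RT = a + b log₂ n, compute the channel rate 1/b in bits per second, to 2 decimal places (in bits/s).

b = (776 − 190)/log₂ 14 = 586/3.8074 = 153.913 ms per bit = 0.15391 s/bit; the reciprocal is 6.497 bits/s.

6.50 bits/s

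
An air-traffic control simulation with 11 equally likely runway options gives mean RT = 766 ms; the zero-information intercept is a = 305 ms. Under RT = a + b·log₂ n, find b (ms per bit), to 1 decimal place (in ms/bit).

133.3 ms/bit

b = (766 − 305) / log₂(11) = 461 / 3.4594 = 133.259 ms/bit.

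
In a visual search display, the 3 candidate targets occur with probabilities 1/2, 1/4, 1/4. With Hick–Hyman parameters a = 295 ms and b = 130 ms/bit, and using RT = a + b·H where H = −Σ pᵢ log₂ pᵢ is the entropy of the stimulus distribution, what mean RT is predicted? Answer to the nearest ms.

Each term −pᵢ log₂ pᵢ: 0.5·1 + 0.25·2 + 0.25·2; summed, H = 1.500 bits.
Mean RT = a + bH = 295 + 130·1.500 = 490.00 ms.

490 ms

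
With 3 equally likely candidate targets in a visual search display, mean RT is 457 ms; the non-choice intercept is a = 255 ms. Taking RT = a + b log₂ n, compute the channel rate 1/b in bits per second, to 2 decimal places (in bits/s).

Choice component = 457 − 255 = 202 ms over log₂(3) = 1.5850 bits.
b = 202 / 1.5850 = 127.448 ms/bit, so 1/b = 7.846 bits/s.

7.85 bits/s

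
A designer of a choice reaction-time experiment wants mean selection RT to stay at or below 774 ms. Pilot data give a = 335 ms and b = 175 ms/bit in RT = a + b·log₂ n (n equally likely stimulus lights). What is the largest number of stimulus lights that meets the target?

Set 335 + 175·log₂ n ≤ 774 → log₂ n ≤ (774 − 335)/175 = 2.5086.
So n ≤ 2^2.5086 = 5.691; the largest integer n is 5.

5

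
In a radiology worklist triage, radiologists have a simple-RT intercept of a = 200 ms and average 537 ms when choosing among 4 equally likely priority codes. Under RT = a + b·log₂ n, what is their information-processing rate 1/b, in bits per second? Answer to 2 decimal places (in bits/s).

Choice component = 537 − 200 = 337 ms over log₂(4) = 2 bits.
b = 337 / 2 = 168.500 ms/bit, so 1/b = 5.935 bits/s.

5.93 bits/s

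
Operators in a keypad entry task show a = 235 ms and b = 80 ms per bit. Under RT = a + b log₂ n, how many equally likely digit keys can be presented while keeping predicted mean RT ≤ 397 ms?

4

Information budget: (397 − 235)/80 = 2.0250 bits, so n ≤ 2^2.0250 = 4.070 → at most 4.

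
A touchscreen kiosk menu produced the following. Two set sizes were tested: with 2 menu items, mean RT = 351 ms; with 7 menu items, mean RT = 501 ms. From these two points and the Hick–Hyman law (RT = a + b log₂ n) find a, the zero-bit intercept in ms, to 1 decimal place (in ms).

The slope on a log₂ axis is (501 − 351) / (2.8074 − 1) = 82.994 ms/bit.
a = RT₁ − b·log₂ n₁ = 351 − 82.994 × 1 = 268.006 ms.

268.0 ms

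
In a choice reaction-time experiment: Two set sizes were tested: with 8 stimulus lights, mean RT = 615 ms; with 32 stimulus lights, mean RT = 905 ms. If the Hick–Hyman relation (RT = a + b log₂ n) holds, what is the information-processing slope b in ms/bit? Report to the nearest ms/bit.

Slope: b = (905 − 615) / (log₂ 32 − log₂ 8) = 290/2.0000 = 145 ms/bit.

145 ms/bit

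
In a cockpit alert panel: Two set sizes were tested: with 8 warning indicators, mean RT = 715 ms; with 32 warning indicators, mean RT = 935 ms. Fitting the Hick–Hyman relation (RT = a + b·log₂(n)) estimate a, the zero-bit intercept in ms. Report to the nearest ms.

385 ms

Slope: b = (935 − 715) / (log₂ 32 − log₂ 8) = 220/2.0000 = 110 ms/bit.
a = RT₁ − b·log₂ n₁ = 715 − 110 × 3 = 385.000 ms.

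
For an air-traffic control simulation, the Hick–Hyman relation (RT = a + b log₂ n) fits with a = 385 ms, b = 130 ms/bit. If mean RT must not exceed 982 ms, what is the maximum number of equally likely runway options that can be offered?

24

Information budget: (982 − 385)/130 = 4.5923 bits, so n ≤ 2^4.5923 = 24.123 → at most 24.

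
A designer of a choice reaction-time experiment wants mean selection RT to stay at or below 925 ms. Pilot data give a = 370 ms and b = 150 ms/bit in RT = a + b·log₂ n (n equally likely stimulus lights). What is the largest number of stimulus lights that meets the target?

12

Set 370 + 150·log₂ n ≤ 925 → log₂ n ≤ (925 − 370)/150 = 3.7000.
So n ≤ 2^3.7000 = 12.996; the largest integer n is 12.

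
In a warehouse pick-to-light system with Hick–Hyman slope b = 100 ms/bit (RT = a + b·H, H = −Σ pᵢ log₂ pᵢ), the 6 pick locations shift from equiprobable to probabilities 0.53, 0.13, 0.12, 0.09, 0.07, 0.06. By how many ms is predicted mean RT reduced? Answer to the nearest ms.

53 ms

The RT saving is b·ΔH. Equiprobable H₀ = log₂(6) = 2.5850 bits; with the given probabilities H = 2.0599 bits.
b·(H₀ − H) = 100 × (2.5850 − 2.0599) = 52.51 ms.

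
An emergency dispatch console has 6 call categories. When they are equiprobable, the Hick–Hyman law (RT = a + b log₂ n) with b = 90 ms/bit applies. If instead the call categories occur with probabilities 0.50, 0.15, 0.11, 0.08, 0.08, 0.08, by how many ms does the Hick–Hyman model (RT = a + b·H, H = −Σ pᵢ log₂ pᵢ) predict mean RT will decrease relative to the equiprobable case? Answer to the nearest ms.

Equiprobable entropy H₀ = log₂ 6 = 2.5850 bits.
Skewed entropy H = −Σ pᵢ log₂ pᵢ = 2.1354 bits.
ΔRT = b·(H₀ − H) = 90 × 0.4496 = 40.46 ms.

40 ms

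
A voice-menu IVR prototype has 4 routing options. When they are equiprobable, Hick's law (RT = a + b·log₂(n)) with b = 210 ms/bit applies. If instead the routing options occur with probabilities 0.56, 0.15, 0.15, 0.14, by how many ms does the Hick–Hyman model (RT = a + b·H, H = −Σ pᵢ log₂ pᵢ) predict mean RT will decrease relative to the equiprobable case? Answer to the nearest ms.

66 ms

The RT saving is b·ΔH. Equiprobable H₀ = log₂(4) = 2.0000 bits; with the given probabilities H = 1.6866 bits.
b·(H₀ − H) = 210 × (2.0000 − 1.6866) = 65.81 ms.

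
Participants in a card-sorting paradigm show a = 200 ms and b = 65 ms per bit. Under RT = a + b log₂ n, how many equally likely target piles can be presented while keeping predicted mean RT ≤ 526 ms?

Set 200 + 65·log₂ n ≤ 526 → log₂ n ≤ (526 − 200)/65 = 5.0154.
So n ≤ 2^5.0154 = 32.343; the largest integer n is 32.

32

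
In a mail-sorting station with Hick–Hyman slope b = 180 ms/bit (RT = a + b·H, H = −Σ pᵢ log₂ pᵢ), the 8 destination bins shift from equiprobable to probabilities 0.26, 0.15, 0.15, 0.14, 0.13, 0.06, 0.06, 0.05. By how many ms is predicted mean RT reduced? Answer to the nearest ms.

34 ms

Equiprobable entropy H₀ = log₂ 8 = 3.0000 bits.
Skewed entropy H = −Σ pᵢ log₂ pᵢ = 2.8093 bits.
ΔRT = b·(H₀ − H) = 180 × 0.1907 = 34.33 ms.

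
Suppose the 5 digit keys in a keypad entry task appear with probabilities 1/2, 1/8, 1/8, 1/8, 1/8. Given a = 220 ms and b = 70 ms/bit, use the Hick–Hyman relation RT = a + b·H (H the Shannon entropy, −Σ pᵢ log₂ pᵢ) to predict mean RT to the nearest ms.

360 ms

H = −Σ pᵢ log₂ pᵢ = 0.5·1 + 0.125·3 + 0.125·3 + 0.125·3 + 0.125·3 = 2.000 bits.
RT = 220 + 70 × 2.000 = 360.00 ms.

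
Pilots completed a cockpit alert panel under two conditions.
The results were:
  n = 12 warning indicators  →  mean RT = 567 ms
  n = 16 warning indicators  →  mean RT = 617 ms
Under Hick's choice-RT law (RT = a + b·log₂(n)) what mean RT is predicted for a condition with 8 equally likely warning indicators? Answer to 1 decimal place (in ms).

496.5 ms

Fit slope and intercept:
  b = (617 − 567) / (log₂ 16 − log₂ 12) = 50 / (4 − 3.5850) = 120.471 ms/bit
  a = 567 − 120.471 × 3.5850 = 135.116 ms
Then RT(8) = 135.116 + 120.471 × log₂ 8 = 135.116 + 120.471 × 3 ≈ 496.529 ms.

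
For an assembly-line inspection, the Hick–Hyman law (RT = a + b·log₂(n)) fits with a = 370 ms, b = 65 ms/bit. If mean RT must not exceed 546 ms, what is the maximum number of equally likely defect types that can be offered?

6

Information budget: (546 − 370)/65 = 2.7077 bits, so n ≤ 2^2.7077 = 6.533 → at most 6.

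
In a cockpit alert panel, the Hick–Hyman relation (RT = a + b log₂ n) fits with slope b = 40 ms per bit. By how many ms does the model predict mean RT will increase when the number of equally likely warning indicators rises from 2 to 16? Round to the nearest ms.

ΔRT = (a + b log₂ n₂) − (a + b log₂ n₁) = b·(log₂ n₂ − log₂ n₁).
log₂(16) − log₂(2) = log₂(16/2) = log₂(8) = 3.
ΔRT = 40 × 3.0000 = 120.000 ms.

120 ms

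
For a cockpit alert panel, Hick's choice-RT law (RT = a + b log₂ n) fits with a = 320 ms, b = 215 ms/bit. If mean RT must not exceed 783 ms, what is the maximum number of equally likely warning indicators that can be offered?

4

Information budget: (783 − 320)/215 = 2.1535 bits, so n ≤ 2^2.1535 = 4.449 → at most 4.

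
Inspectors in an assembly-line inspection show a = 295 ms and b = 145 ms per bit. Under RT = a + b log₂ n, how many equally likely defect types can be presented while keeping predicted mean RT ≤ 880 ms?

16

145·log₂ n ≤ 880 − 295 = 585, giving log₂ n ≤ 4.0345 and n ≤ 16.387. The largest whole number is 16.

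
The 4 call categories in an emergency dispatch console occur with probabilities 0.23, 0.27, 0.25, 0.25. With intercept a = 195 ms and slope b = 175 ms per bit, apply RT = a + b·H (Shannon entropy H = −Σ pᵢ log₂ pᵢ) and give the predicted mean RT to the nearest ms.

545 ms

Entropy contributions −pᵢ log₂ pᵢ: 0.4877, 0.5100, 0.5000, 0.5000; sum H = 1.9977 bits.
RT = a + bH = 195 + 175·1.9977 = 544.60 ms.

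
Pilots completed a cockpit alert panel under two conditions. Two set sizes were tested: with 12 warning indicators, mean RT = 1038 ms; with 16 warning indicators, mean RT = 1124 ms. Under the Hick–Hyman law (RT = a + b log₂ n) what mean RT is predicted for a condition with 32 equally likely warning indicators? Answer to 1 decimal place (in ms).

1331.2 ms

RT is linear in log₂ n, so two points fix the line:
  b = (1124 − 1038) / (log₂ 16 − log₂ 12) = 86 / (4 − 3.5850) = 207.210 ms/bit
  a = 1038 − 207.210 × 3.5850 = 295.159 ms
Then RT(32) = 295.159 + 207.210 × log₂ 32 = 295.159 + 207.210 × 5 ≈ 1331.210 ms.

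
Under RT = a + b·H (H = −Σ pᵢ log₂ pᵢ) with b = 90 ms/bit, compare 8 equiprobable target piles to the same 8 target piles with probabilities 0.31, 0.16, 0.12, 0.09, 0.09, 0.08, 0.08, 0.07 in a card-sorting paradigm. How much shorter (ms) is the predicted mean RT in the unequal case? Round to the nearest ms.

19 ms

Equiprobable entropy H₀ = log₂ 8 = 3.0000 bits.
Skewed entropy H = −Σ pᵢ log₂ pᵢ = 2.7908 bits.
ΔRT = b·(H₀ − H) = 90 × 0.2092 = 18.83 ms.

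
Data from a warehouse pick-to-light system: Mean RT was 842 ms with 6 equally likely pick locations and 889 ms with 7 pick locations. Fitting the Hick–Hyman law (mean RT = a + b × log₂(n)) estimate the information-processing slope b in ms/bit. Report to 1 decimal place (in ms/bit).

b = (RT₂ − RT₁)/(log₂ n₂ − log₂ n₁) = (889 − 842)/(2.8074 − 2.5850) = 211.338 ms/bit.

211.3 ms/bit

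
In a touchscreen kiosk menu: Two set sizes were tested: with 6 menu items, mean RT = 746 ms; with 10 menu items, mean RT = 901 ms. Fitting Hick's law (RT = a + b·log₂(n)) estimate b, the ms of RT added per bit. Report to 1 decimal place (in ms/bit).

The slope on a log₂ axis is (901 − 746) / (3.3219 − 2.5850) = 210.322 ms/bit.

210.3 ms/bit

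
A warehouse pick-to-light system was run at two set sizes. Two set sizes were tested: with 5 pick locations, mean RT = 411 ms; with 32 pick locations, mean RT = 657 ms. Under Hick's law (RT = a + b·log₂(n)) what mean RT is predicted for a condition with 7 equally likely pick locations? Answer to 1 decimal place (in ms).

455.6 ms

Solve the two-equation system in a and b:
  b = (657 − 411) / (log₂ 32 − log₂ 5) = 246 / (5 − 2.3219) = 91.857 ms/bit
  a = 411 − 91.857 × 2.3219 = 197.714 ms
Then RT(7) = 197.714 + 91.857 × log₂ 7 = 197.714 + 91.857 × 2.8074 ≈ 455.590 ms.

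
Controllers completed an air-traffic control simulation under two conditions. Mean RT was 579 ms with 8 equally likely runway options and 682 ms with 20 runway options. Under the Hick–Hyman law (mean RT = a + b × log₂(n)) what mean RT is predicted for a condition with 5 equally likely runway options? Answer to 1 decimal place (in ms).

RT is linear in log₂ n, so two points fix the line:
  b = (682 − 579) / (log₂ 20 − log₂ 8) = 103 / (4.3219 − 3) = 77.916 ms/bit
  a = 579 − 77.916 × 3 = 345.251 ms
Then RT(5) = 345.251 + 77.916 × log₂ 5 = 345.251 + 77.916 × 2.3219 ≈ 526.167 ms.

526.2 ms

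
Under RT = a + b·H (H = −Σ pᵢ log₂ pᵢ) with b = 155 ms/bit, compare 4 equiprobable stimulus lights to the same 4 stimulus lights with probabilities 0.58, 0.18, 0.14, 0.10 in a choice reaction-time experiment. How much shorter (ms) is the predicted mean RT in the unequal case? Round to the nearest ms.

57 ms

The RT saving is b·ΔH. Equiprobable H₀ = log₂(4) = 2.0000 bits; with the given probabilities H = 1.6304 bits.
b·(H₀ − H) = 155 × (2.0000 − 1.6304) = 57.29 ms.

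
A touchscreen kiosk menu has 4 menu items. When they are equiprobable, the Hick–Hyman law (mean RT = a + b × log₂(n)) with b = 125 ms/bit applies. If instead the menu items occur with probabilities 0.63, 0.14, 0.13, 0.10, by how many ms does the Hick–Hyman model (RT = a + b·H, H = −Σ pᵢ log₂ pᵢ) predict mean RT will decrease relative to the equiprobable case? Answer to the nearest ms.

Equiprobable entropy H₀ = log₂ 4 = 2.0000 bits.
Skewed entropy H = −Σ pᵢ log₂ pᵢ = 1.5319 bits.
ΔRT = b·(H₀ − H) = 125 × 0.4681 = 58.51 ms.

59 ms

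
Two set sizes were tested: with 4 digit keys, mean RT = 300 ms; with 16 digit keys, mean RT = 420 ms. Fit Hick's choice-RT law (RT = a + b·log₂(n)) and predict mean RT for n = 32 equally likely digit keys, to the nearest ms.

480 ms

RT is linear in log₂ n, so two points fix the line:
  b = (420 − 300) / (log₂ 16 − log₂ 4) = 120 / (4 − 2) = 60 ms/bit
  a = 300 − 60 × 2 = 180 ms
Then RT(32) = 180 + 60 × log₂ 32 = 180 + 60 × 5 ≈ 480.000 ms.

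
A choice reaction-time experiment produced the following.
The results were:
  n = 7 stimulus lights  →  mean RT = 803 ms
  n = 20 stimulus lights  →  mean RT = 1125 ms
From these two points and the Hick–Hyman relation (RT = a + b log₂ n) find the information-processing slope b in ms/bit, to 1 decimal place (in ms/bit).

212.6 ms/bit

The slope on a log₂ axis is (1125 − 803) / (4.3219 − 2.8074) = 212.601 ms/bit.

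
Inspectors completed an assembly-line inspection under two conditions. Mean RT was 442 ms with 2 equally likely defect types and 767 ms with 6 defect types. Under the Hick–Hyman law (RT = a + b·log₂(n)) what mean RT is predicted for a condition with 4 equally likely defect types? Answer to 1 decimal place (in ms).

With log₂ n on the abscissa the relation is linear; from the two conditions:
  b = (767 − 442) / (log₂ 6 − log₂ 2) = 325 / (2.5850 − 1) = 205.052 ms/bit
  a = 442 − 205.052 × 1 = 236.948 ms
Then RT(4) = 236.948 + 205.052 × log₂ 4 = 236.948 + 205.052 × 2 ≈ 647.052 ms.

647.1 ms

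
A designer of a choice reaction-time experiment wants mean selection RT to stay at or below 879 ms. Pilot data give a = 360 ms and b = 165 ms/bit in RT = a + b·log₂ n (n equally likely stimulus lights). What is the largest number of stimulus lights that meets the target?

8

Set 360 + 165·log₂ n ≤ 879 → log₂ n ≤ (879 − 360)/165 = 3.1455.
So n ≤ 2^3.1455 = 8.849; the largest integer n is 8.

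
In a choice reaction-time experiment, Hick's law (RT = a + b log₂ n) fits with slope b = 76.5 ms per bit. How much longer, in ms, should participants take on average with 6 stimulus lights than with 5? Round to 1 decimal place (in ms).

Only the slope matters, since a is common to both: ΔRT = b·log₂(n₂/n₁).
log₂(6) − log₂(5) = 2.5850 − 2.3219 = 0.2630.
ΔRT = 76.5 × 0.2630 = 20.122 ms.

20.1 ms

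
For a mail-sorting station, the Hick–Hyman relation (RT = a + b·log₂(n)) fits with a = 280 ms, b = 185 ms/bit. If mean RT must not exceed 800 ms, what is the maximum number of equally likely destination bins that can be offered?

185·log₂ n ≤ 800 − 280 = 520, giving log₂ n ≤ 2.8108 and n ≤ 7.017. The largest whole number is 7.

7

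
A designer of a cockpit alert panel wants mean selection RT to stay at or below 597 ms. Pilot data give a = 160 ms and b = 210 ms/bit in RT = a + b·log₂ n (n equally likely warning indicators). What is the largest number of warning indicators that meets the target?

4

Set 160 + 210·log₂ n ≤ 597 → log₂ n ≤ (597 − 160)/210 = 2.0810.
So n ≤ 2^2.0810 = 4.231; the largest integer n is 4.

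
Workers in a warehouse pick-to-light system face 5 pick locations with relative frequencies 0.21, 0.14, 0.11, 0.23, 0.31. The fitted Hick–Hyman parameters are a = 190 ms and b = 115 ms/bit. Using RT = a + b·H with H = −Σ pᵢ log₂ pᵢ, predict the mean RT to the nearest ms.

447 ms

Entropy contributions −pᵢ log₂ pᵢ: 0.4728, 0.3971, 0.3503, 0.4877, 0.5238; sum H = 2.2317 bits.
RT = a + bH = 190 + 115·2.2317 = 446.64 ms.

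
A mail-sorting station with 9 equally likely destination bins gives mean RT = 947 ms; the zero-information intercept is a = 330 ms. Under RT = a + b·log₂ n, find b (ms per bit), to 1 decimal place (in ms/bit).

194.6 ms/bit

b = (947 − 330) / log₂(9) = 617 / 3.1699 = 194.642 ms/bit.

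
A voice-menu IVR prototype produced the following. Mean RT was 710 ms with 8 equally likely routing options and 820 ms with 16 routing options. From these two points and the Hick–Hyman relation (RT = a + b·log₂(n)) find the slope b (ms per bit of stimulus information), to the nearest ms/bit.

110 ms/bit

The slope on a log₂ axis is (820 − 710) / (4 − 3) = 110 ms/bit.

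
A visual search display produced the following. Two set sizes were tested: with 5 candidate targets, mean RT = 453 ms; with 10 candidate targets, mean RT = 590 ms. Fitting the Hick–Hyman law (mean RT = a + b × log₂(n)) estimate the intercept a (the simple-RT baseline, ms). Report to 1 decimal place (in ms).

134.9 ms

The slope on a log₂ axis is (590 − 453) / (3.3219 − 2.3219) = 137.000 ms/bit.
Intercept: a = 453 − 137.000·log₂(5) = 134.896 ms.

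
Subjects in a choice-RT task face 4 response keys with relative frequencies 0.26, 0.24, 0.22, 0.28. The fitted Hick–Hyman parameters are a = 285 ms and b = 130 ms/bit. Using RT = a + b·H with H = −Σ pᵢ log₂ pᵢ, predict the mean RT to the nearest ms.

544 ms

Entropy contributions −pᵢ log₂ pᵢ: 0.5053, 0.4941, 0.4806, 0.5142; sum H = 1.9942 bits.
RT = a + bH = 285 + 130·1.9942 = 544.25 ms.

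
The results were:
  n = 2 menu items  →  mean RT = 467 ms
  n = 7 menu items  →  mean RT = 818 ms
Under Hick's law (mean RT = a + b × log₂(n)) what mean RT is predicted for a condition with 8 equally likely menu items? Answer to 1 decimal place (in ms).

With log₂ n on the abscissa the relation is linear; from the two conditions:
  b = (818 − 467) / (log₂ 7 − log₂ 2) = 351 / (2.8074 − 1) = 194.206 ms/bit
  a = 467 − 194.206 × 1 = 272.794 ms
Then RT(8) = 272.794 + 194.206 × log₂ 8 = 272.794 + 194.206 × 3 ≈ 855.413 ms.

855.4 ms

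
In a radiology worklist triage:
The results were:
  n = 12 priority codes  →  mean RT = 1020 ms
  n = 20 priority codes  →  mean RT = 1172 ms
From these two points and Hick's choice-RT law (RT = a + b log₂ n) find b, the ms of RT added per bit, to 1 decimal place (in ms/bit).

Slope: b = (1172 − 1020) / (log₂ 20 − log₂ 12) = 152/0.7370 = 206.251 ms/bit.

206.3 ms/bit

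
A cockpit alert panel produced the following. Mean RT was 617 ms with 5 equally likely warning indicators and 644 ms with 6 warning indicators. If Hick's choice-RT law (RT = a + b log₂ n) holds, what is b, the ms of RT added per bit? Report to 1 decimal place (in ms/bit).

102.6 ms/bit

Slope: b = (644 − 617) / (log₂ 6 − log₂ 5) = 27/0.2630 = 102.648 ms/bit.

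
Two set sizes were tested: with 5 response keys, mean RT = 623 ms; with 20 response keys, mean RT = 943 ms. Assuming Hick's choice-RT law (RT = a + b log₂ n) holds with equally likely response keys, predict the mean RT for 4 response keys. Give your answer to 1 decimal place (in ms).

571.5 ms

Solve the two-equation system in a and b:
  b = (943 − 623) / (log₂ 20 − log₂ 5) = 320 / (4.3219 − 2.3219) = 160.000 ms/bit
  a = 623 − 160.000 × 2.3219 = 251.492 ms
Then RT(4) = 251.492 + 160.000 × log₂ 4 = 251.492 + 160.000 × 2 ≈ 571.492 ms.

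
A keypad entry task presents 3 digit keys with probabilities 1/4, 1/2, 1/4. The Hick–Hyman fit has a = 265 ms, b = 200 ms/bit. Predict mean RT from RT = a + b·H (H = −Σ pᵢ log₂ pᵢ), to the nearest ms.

565 ms

H = −Σ pᵢ log₂ pᵢ = 0.25·2 + 0.5·1 + 0.25·2 = 1.500 bits.
RT = 265 + 200 × 1.500 = 565.00 ms.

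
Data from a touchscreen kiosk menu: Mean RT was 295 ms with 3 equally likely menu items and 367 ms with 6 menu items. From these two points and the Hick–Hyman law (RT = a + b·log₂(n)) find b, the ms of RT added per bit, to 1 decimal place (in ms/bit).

The slope on a log₂ axis is (367 − 295) / (2.5850 − 1.5850) = 72.000 ms/bit.

72.0 ms/bit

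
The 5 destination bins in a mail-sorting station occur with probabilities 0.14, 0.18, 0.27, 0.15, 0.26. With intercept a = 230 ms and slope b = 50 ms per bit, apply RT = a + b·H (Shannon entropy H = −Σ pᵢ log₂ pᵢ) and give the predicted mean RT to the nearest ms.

343 ms

Entropy contributions −pᵢ log₂ pᵢ: 0.3971, 0.4453, 0.5100, 0.4105, 0.5053; sum H = 2.2683 bits.
RT = a + bH = 230 + 50·2.2683 = 343.41 ms.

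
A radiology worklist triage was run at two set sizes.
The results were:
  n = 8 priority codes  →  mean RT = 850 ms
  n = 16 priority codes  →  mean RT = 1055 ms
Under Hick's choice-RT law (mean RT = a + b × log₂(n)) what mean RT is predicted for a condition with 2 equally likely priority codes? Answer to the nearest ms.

Fit slope and intercept:
  b = (1055 − 850) / (log₂ 16 − log₂ 8) = 205 / (4 − 3) = 205 ms/bit
  a = 850 − 205 × 3 = 235 ms
Then RT(2) = 235 + 205 × log₂ 2 = 235 + 205 × 1 ≈ 440.000 ms.

440 ms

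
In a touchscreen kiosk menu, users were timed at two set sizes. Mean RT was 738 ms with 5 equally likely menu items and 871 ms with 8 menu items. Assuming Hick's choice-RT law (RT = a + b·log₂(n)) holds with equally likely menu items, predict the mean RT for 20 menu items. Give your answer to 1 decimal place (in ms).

1130.3 ms

Solve the two-equation system in a and b:
  b = (871 − 738) / (log₂ 8 − log₂ 5) = 133 / (3 − 2.3219) = 196.144 ms/bit
  a = 738 − 196.144 × 2.3219 = 282.567 ms
Then RT(20) = 282.567 + 196.144 × log₂ 20 = 282.567 + 196.144 × 4.3219 ≈ 1130.289 ms.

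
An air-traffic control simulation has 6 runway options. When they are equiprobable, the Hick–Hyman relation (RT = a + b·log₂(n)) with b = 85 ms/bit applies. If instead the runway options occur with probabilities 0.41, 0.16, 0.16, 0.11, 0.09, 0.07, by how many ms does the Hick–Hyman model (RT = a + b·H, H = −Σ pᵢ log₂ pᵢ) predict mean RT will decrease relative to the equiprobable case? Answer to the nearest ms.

24 ms

The RT saving is b·ΔH. Equiprobable H₀ = log₂(6) = 2.5850 bits; with the given probabilities H = 2.3049 bits.
b·(H₀ − H) = 85 × (2.5850 − 2.3049) = 23.80 ms.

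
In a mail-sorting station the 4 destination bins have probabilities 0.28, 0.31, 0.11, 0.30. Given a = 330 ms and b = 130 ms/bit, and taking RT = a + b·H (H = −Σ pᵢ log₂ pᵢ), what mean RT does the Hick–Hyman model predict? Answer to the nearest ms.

Entropy contributions −pᵢ log₂ pᵢ: 0.5142, 0.5238, 0.3503, 0.5211; sum H = 1.9094 bits.
RT = a + bH = 330 + 130·1.9094 = 578.22 ms.

578 ms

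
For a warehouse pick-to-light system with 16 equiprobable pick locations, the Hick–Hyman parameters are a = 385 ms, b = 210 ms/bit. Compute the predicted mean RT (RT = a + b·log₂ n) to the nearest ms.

1225 ms

log₂(16) = 4 bits, so RT = 385 + 210 × 4 ≈ 1225.000 ms.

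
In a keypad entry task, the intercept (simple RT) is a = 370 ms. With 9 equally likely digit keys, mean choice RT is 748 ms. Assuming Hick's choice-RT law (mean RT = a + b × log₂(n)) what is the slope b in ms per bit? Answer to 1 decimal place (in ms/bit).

9 alternatives carry log₂ 9 = 3.1699 bits; the choice cost is 748 − 370 = 378 ms, so b = 378/3.1699 = 119.246 ms/bit.

119.2 ms/bit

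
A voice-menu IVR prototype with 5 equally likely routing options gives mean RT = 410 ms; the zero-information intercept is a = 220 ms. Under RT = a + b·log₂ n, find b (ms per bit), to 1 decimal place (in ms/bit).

81.8 ms/bit

log₂(5) = 2.3219 bits.
b = (RT − a)/log₂ n = (410 − 220) / 2.3219 = 81.829 ms/bit.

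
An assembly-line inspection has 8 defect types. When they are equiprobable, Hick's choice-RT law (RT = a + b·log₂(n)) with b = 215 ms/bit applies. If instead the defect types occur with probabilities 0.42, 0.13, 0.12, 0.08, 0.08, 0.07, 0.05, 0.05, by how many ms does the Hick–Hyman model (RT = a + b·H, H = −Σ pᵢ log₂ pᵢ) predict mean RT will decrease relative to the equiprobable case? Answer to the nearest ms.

95 ms

Equiprobable entropy H₀ = log₂ 8 = 3.0000 bits.
Skewed entropy H = −Σ pᵢ log₂ pᵢ = 2.5591 bits.
ΔRT = b·(H₀ − H) = 215 × 0.4409 = 94.79 ms.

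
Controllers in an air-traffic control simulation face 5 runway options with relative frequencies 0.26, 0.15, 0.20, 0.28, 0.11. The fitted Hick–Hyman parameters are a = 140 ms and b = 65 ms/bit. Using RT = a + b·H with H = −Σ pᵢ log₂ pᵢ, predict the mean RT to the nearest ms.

286 ms

H = 0.26·log₂(1/0.26) + 0.15·log₂(1/0.15) + 0.20·log₂(1/0.20) + 0.28·log₂(1/0.28) + 0.11·log₂(1/0.11) = 2.2447 bits.
RT = 140 + 65 × 2.2447 = 285.91 ms.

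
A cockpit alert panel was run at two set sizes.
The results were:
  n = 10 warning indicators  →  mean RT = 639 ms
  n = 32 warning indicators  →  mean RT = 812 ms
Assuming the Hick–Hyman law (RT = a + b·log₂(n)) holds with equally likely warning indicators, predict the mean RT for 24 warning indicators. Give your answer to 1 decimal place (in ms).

With log₂ n on the abscissa the relation is linear; from the two conditions:
  b = (812 − 639) / (log₂ 32 − log₂ 10) = 173 / (5 − 3.3219) = 103.095 ms/bit
  a = 639 − 103.095 × 3.3219 = 296.527 ms
Then RT(24) = 296.527 + 103.095 × log₂ 24 = 296.527 + 103.095 × 4.5850 ≈ 769.212 ms.

769.2 ms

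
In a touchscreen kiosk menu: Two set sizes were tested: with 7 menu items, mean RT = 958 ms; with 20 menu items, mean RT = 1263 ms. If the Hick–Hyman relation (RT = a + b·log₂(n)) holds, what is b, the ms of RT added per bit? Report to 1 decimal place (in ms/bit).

Slope: b = (1263 − 958) / (log₂ 20 − log₂ 7) = 305/1.5146 = 201.377 ms/bit.

201.4 ms/bit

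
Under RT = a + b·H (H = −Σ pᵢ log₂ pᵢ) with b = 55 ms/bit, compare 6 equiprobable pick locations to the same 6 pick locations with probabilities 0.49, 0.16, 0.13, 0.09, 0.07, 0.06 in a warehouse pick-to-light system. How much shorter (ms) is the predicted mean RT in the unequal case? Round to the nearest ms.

Equiprobable entropy H₀ = log₂ 6 = 2.5850 bits.
Skewed entropy H = −Σ pᵢ log₂ pᵢ = 2.1347 bits.
ΔRT = b·(H₀ − H) = 55 × 0.4503 = 24.77 ms.

25 ms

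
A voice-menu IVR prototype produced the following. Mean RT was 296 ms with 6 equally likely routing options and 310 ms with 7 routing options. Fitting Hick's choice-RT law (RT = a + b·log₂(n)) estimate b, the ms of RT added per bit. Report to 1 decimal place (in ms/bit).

Slope: b = (310 − 296) / (log₂ 7 − log₂ 6) = 14/0.2224 = 62.952 ms/bit.

63.0 ms/bit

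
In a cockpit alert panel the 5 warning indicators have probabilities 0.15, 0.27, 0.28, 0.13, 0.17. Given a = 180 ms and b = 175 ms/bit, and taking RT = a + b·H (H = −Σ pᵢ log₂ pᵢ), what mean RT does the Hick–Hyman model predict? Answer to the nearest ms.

574 ms

Entropy contributions −pᵢ log₂ pᵢ: 0.4105, 0.5100, 0.5142, 0.3826, 0.4346; sum H = 2.2520 bits.
RT = a + bH = 180 + 175·2.2520 = 574.10 ms.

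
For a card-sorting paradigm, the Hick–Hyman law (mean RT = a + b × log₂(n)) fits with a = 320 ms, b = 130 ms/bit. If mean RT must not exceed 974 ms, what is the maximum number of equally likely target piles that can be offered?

32

Set 320 + 130·log₂ n ≤ 974 → log₂ n ≤ (974 − 320)/130 = 5.0308.
So n ≤ 2^5.0308 = 32.690; the largest integer n is 32.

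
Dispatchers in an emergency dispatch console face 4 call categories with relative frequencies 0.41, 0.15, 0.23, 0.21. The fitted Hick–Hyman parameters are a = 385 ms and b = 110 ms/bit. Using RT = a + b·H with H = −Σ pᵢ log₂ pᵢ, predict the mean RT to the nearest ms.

Entropy contributions −pᵢ log₂ pᵢ: 0.5274, 0.4105, 0.4877, 0.4728; sum H = 1.8984 bits.
RT = a + bH = 385 + 110·1.8984 = 593.83 ms.

594 ms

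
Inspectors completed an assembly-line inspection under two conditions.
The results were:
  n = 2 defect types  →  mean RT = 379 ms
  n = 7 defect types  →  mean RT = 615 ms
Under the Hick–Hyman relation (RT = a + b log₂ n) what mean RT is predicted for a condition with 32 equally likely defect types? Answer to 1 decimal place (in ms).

Solve the two-equation system in a and b:
  b = (615 − 379) / (log₂ 7 − log₂ 2) = 236 / (2.8074 − 1) = 130.578 ms/bit
  a = 379 − 130.578 × 1 = 248.422 ms
Then RT(32) = 248.422 + 130.578 × log₂ 32 = 248.422 + 130.578 × 5 ≈ 901.310 ms.

901.3 ms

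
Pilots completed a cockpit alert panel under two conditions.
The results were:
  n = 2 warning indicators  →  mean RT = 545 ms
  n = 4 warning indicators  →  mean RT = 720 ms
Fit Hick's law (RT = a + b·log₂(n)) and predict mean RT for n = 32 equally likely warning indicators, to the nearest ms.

Fit slope and intercept:
  b = (720 − 545) / (log₂ 4 − log₂ 2) = 175 / (2 − 1) = 175 ms/bit
  a = 545 − 175 × 1 = 370 ms
Then RT(32) = 370 + 175 × log₂ 32 = 370 + 175 × 5 ≈ 1245.000 ms.

1245 ms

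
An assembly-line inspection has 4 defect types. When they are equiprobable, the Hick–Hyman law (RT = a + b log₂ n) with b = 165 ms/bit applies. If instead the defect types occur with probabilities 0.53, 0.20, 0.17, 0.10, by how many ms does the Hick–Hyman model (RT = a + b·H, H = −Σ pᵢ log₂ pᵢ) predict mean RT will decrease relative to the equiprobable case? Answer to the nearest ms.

Equiprobable entropy H₀ = log₂ 4 = 2.0000 bits.
Skewed entropy H = −Σ pᵢ log₂ pᵢ = 1.7166 bits.
ΔRT = b·(H₀ − H) = 165 × 0.2834 = 46.76 ms.

47 ms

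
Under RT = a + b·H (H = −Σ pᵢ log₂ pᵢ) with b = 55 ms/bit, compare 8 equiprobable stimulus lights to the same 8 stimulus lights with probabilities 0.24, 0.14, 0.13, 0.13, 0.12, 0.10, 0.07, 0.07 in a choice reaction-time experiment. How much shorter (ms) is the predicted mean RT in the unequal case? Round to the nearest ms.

6 ms

The RT saving is b·ΔH. Equiprobable H₀ = log₂(8) = 3.0000 bits; with the given probabilities H = 2.8929 bits.
b·(H₀ − H) = 55 × (3.0000 − 2.8929) = 5.89 ms.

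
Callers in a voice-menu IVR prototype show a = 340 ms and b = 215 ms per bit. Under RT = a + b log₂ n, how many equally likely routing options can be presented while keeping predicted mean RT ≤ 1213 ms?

16

215·log₂ n ≤ 1213 − 340 = 873, giving log₂ n ≤ 4.0605 and n ≤ 16.685. The largest whole number is 16.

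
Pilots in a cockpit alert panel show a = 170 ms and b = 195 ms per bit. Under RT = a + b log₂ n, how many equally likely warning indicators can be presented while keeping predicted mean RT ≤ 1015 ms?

20

Set 170 + 195·log₂ n ≤ 1015 → log₂ n ≤ (1015 − 170)/195 = 4.3333.
So n ≤ 2^4.3333 = 20.159; the largest integer n is 20.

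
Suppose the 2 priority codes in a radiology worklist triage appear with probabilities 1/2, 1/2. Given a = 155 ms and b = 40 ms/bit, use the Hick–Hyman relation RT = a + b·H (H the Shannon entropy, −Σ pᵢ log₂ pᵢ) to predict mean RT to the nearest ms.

195 ms

H = −Σ pᵢ log₂ pᵢ = 0.5·1 + 0.5·1 = 1.000 bits.
RT = 155 + 40 × 1.000 = 195.00 ms.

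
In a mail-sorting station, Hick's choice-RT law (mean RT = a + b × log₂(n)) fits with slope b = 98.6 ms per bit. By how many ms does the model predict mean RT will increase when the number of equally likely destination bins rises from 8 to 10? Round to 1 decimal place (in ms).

31.7 ms

ΔRT = (a + b log₂ n₂) − (a + b log₂ n₁) = b·(log₂ n₂ − log₂ n₁).
log₂(10) − log₂(8) = 3.3219 − 3 = 0.3219.
ΔRT = 98.6 × 0.3219 = 31.742 ms.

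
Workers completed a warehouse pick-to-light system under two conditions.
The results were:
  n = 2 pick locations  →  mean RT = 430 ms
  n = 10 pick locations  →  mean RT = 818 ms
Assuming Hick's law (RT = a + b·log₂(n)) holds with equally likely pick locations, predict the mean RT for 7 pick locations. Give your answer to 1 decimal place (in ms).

732.0 ms

RT is linear in log₂ n, so two points fix the line:
  b = (818 − 430) / (log₂ 10 − log₂ 2) = 388 / (3.3219 − 1) = 167.103 ms/bit
  a = 430 − 167.103 × 1 = 262.897 ms
Then RT(7) = 262.897 + 167.103 × log₂ 7 = 262.897 + 167.103 × 2.8074 ≈ 732.014 ms.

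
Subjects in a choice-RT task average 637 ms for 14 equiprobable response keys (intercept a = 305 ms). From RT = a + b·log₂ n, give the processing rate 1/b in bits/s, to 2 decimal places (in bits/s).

11.47 bits/s

Choice component = 637 − 305 = 332 ms over log₂(14) = 3.8074 bits.
b = 332 / 3.8074 = 87.200 ms/bit, so 1/b = 11.468 bits/s.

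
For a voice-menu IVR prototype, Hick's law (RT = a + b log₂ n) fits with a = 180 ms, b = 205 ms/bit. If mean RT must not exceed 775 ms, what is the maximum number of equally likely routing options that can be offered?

7

Set 180 + 205·log₂ n ≤ 775 → log₂ n ≤ (775 − 180)/205 = 2.9024.
So n ≤ 2^2.9024 = 7.477; the largest integer n is 7.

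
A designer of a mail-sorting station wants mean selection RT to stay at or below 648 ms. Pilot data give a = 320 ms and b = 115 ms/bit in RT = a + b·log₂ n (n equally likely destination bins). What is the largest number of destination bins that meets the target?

7

Set 320 + 115·log₂ n ≤ 648 → log₂ n ≤ (648 − 320)/115 = 2.8522.
So n ≤ 2^2.8522 = 7.221; the largest integer n is 7.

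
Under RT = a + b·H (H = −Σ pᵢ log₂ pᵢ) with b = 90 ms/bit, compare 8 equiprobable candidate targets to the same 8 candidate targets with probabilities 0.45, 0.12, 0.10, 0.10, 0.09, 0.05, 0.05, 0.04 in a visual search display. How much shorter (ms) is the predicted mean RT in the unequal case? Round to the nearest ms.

47 ms

Equiprobable entropy H₀ = log₂ 8 = 3.0000 bits.
Skewed entropy H = −Σ pᵢ log₂ pᵢ = 2.4805 bits.
ΔRT = b·(H₀ − H) = 90 × 0.5195 = 46.76 ms.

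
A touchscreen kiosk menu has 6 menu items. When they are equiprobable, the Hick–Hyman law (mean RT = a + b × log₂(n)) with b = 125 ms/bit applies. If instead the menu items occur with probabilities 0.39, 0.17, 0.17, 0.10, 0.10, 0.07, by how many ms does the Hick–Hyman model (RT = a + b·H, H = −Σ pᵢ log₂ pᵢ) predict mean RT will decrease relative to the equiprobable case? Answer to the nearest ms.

32 ms

The RT saving is b·ΔH. Equiprobable H₀ = log₂(6) = 2.5850 bits; with the given probabilities H = 2.3319 bits.
b·(H₀ − H) = 125 × (2.5850 − 2.3319) = 31.63 ms.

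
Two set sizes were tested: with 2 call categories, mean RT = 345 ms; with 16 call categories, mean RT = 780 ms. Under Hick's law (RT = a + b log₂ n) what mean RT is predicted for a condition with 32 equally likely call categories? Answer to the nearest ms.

Fit slope and intercept:
  b = (780 − 345) / (log₂ 16 − log₂ 2) = 435 / (4 − 1) = 145 ms/bit
  a = 345 − 145 × 1 = 200 ms
Then RT(32) = 200 + 145 × log₂ 32 = 200 + 145 × 5 ≈ 925.000 ms.

925 ms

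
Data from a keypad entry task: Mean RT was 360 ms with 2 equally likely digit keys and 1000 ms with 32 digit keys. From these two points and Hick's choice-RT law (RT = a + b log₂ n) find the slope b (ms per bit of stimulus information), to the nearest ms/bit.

160 ms/bit

Slope: b = (1000 − 360) / (log₂ 32 − log₂ 2) = 640/4.0000 = 160 ms/bit.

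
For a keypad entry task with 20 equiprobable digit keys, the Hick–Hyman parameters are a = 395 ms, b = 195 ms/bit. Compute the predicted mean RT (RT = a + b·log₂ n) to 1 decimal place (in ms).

1237.8 ms

log₂(20) = 4.3219 bits, so RT = 395 + 195 × 4.3219 ≈ 1237.776 ms.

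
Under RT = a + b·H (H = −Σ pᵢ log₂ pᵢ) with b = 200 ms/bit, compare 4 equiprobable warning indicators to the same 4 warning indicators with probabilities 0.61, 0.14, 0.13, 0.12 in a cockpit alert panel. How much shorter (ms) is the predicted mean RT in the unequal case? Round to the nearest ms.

84 ms

The RT saving is b·ΔH. Equiprobable H₀ = log₂(4) = 2.0000 bits; with the given probabilities H = 1.5818 bits.
b·(H₀ − H) = 200 × (2.0000 − 1.5818) = 83.64 ms.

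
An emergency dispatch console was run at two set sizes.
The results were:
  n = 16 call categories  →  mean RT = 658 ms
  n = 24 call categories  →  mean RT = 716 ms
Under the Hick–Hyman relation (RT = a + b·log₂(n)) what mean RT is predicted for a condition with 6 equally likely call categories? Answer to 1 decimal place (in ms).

517.7 ms

Solve the two-equation system in a and b:
  b = (716 − 658) / (log₂ 24 − log₂ 16) = 58 / (4.5850 − 4) = 99.152 ms/bit
  a = 658 − 99.152 × 4 = 261.393 ms
Then RT(6) = 261.393 + 99.152 × log₂ 6 = 261.393 + 99.152 × 2.5850 ≈ 517.697 ms.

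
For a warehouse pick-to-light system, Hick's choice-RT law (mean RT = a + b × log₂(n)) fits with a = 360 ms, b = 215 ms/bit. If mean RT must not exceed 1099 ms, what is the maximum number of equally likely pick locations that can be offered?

Set 360 + 215·log₂ n ≤ 1099 → log₂ n ≤ (1099 − 360)/215 = 3.4372.
So n ≤ 2^3.4372 = 10.832; the largest integer n is 10.

10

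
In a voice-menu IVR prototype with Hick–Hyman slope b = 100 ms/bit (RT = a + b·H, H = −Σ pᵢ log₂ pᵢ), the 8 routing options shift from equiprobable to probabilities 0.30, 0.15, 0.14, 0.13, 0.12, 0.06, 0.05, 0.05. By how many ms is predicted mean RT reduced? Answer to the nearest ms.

Equiprobable entropy H₀ = log₂ 8 = 3.0000 bits.
Skewed entropy H = −Σ pᵢ log₂ pᵢ = 2.7542 bits.
ΔRT = b·(H₀ − H) = 100 × 0.2458 = 24.58 ms.

25 ms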